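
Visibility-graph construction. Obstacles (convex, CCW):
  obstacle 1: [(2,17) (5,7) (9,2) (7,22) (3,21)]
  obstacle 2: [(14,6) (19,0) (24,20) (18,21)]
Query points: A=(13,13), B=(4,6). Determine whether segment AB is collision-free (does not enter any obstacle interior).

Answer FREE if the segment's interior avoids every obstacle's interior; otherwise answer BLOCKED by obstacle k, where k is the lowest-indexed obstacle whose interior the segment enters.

BLOCKED by obstacle 1

Obstacle 1 [(2,17) (5,7) (9,2) (7,22) (3,21)]:
  edge (2,17)–(5,7): clear
  edge (5,7)–(9,2): crosses AB
  edge (9,2)–(7,22): crosses AB
  edge (7,22)–(3,21): clear
  edge (3,21)–(2,17): clear
  → BLOCKED
Obstacle 2 [(14,6) (19,0) (24,20) (18,21)]:
  edge (14,6)–(19,0): clear
  edge (19,0)–(24,20): clear
  edge (24,20)–(18,21): clear
  edge (18,21)–(14,6): clear
  midpoint (17/2,19/2) outside
  → clear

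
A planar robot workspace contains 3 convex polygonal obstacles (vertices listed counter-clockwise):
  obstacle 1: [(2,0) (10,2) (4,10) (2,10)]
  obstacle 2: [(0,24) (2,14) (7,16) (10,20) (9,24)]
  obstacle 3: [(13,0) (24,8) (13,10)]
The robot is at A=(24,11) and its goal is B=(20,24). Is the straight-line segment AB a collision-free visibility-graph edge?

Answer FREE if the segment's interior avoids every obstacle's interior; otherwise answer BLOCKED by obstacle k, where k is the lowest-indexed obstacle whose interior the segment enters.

Obstacle 1 [(2,0) (10,2) (4,10) (2,10)]:
  edge (2,0)–(10,2): clear
  edge (10,2)–(4,10): clear
  edge (4,10)–(2,10): clear
  edge (2,10)–(2,0): clear
  midpoint (22,35/2) outside
  → clear
Obstacle 2 [(0,24) (2,14) (7,16) (10,20) (9,24)]:
  edge (0,24)–(2,14): clear
  edge (2,14)–(7,16): clear
  edge (7,16)–(10,20): clear
  edge (10,20)–(9,24): clear
  edge (9,24)–(0,24): clear
  midpoint (22,35/2) outside
  → clear
Obstacle 3 [(13,0) (24,8) (13,10)]:
  edge (13,0)–(24,8): clear
  edge (24,8)–(13,10): clear
  edge (13,10)–(13,0): clear
  midpoint (22,35/2) outside
  → clear

FREE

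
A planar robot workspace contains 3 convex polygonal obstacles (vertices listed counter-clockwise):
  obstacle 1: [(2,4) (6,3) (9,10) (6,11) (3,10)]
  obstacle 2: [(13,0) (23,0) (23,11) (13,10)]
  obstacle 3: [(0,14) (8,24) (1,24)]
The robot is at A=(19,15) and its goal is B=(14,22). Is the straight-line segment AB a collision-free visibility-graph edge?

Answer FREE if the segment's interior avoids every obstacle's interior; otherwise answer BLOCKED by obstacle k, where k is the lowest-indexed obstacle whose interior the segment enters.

Obstacle 1 [(2,4) (6,3) (9,10) (6,11) (3,10)]:
  edge (2,4)–(6,3): clear
  edge (6,3)–(9,10): clear
  edge (9,10)–(6,11): clear
  edge (6,11)–(3,10): clear
  edge (3,10)–(2,4): clear
  midpoint (33/2,37/2) outside
  → clear
Obstacle 2 [(13,0) (23,0) (23,11) (13,10)]:
  edge (13,0)–(23,0): clear
  edge (23,0)–(23,11): clear
  edge (23,11)–(13,10): clear
  edge (13,10)–(13,0): clear
  midpoint (33/2,37/2) outside
  → clear
Obstacle 3 [(0,14) (8,24) (1,24)]:
  edge (0,14)–(8,24): clear
  edge (8,24)–(1,24): clear
  edge (1,24)–(0,14): clear
  midpoint (33/2,37/2) outside
  → clear

FREE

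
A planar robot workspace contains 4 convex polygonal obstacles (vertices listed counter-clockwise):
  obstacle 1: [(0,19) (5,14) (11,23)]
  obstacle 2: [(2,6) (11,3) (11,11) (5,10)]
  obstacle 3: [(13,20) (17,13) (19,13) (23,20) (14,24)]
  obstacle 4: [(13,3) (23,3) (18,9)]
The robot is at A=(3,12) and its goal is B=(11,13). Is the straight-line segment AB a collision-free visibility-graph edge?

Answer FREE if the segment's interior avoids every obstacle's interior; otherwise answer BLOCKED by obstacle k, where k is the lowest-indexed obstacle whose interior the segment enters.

FREE

Obstacle 1 [(0,19) (5,14) (11,23)]:
  edge (0,19)–(5,14): clear
  edge (5,14)–(11,23): clear
  edge (11,23)–(0,19): clear
  midpoint (7,25/2) outside
  → clear
Obstacle 2 [(2,6) (11,3) (11,11) (5,10)]:
  edge (2,6)–(11,3): clear
  edge (11,3)–(11,11): clear
  edge (11,11)–(5,10): clear
  edge (5,10)–(2,6): clear
  midpoint (7,25/2) outside
  → clear
Obstacle 3 [(13,20) (17,13) (19,13) (23,20) (14,24)]:
  edge (13,20)–(17,13): clear
  edge (17,13)–(19,13): clear
  edge (19,13)–(23,20): clear
  edge (23,20)–(14,24): clear
  edge (14,24)–(13,20): clear
  midpoint (7,25/2) outside
  → clear
Obstacle 4 [(13,3) (23,3) (18,9)]:
  edge (13,3)–(23,3): clear
  edge (23,3)–(18,9): clear
  edge (18,9)–(13,3): clear
  midpoint (7,25/2) outside
  → clear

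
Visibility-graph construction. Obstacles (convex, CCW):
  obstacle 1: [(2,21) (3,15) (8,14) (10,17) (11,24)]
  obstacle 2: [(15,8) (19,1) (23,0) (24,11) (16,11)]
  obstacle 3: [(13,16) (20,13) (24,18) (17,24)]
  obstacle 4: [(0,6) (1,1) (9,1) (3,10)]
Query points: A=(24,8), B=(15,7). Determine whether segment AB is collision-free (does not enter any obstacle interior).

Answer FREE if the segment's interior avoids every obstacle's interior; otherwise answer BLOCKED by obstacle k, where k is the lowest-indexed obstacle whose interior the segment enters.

BLOCKED by obstacle 2

Obstacle 1 [(2,21) (3,15) (8,14) (10,17) (11,24)]:
  edge (2,21)–(3,15): clear
  edge (3,15)–(8,14): clear
  edge (8,14)–(10,17): clear
  edge (10,17)–(11,24): clear
  edge (11,24)–(2,21): clear
  midpoint (39/2,15/2) outside
  → clear
Obstacle 2 [(15,8) (19,1) (23,0) (24,11) (16,11)]:
  edge (15,8)–(19,1): crosses AB
  edge (19,1)–(23,0): clear
  edge (23,0)–(24,11): crosses AB
  edge (24,11)–(16,11): clear
  edge (16,11)–(15,8): clear
  → BLOCKED
Obstacle 3 [(13,16) (20,13) (24,18) (17,24)]:
  edge (13,16)–(20,13): clear
  edge (20,13)–(24,18): clear
  edge (24,18)–(17,24): clear
  edge (17,24)–(13,16): clear
  midpoint (39/2,15/2) outside
  → clear
Obstacle 4 [(0,6) (1,1) (9,1) (3,10)]:
  edge (0,6)–(1,1): clear
  edge (1,1)–(9,1): clear
  edge (9,1)–(3,10): clear
  edge (3,10)–(0,6): clear
  midpoint (39/2,15/2) outside
  → clear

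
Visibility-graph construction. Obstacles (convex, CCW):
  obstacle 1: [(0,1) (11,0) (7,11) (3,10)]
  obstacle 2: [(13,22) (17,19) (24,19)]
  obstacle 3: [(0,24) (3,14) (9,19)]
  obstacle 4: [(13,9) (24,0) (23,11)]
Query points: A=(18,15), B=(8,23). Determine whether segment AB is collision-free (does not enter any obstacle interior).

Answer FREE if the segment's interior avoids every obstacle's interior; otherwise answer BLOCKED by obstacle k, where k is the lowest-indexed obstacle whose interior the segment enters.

FREE

Obstacle 1 [(0,1) (11,0) (7,11) (3,10)]:
  edge (0,1)–(11,0): clear
  edge (11,0)–(7,11): clear
  edge (7,11)–(3,10): clear
  edge (3,10)–(0,1): clear
  midpoint (13,19) outside
  → clear
Obstacle 2 [(13,22) (17,19) (24,19)]:
  edge (13,22)–(17,19): clear
  edge (17,19)–(24,19): clear
  edge (24,19)–(13,22): clear
  midpoint (13,19) outside
  → clear
Obstacle 3 [(0,24) (3,14) (9,19)]:
  edge (0,24)–(3,14): clear
  edge (3,14)–(9,19): clear
  edge (9,19)–(0,24): clear
  midpoint (13,19) outside
  → clear
Obstacle 4 [(13,9) (24,0) (23,11)]:
  edge (13,9)–(24,0): clear
  edge (24,0)–(23,11): clear
  edge (23,11)–(13,9): clear
  midpoint (13,19) outside
  → clear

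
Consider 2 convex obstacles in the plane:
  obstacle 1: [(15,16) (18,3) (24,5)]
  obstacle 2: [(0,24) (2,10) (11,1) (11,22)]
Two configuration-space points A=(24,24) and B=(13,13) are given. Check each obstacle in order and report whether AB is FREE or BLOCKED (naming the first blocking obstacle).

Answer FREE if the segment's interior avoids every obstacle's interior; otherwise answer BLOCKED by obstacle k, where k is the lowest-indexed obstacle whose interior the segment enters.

Obstacle 1 [(15,16) (18,3) (24,5)]:
  edge (15,16)–(18,3): crosses AB
  edge (18,3)–(24,5): clear
  edge (24,5)–(15,16): crosses AB
  → BLOCKED
Obstacle 2 [(0,24) (2,10) (11,1) (11,22)]:
  edge (0,24)–(2,10): clear
  edge (2,10)–(11,1): clear
  edge (11,1)–(11,22): clear
  edge (11,22)–(0,24): clear
  midpoint (37/2,37/2) outside
  → clear

BLOCKED by obstacle 1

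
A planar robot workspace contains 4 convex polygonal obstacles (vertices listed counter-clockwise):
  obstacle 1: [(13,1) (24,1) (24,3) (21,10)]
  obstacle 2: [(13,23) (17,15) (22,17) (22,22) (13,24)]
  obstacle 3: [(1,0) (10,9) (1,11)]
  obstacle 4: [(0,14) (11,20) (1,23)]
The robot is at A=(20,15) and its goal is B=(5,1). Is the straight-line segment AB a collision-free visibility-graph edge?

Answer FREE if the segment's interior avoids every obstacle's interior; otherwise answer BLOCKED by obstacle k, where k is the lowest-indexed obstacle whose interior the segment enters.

Obstacle 1 [(13,1) (24,1) (24,3) (21,10)]:
  edge (13,1)–(24,1): clear
  edge (24,1)–(24,3): clear
  edge (24,3)–(21,10): clear
  edge (21,10)–(13,1): clear
  midpoint (25/2,8) outside
  → clear
Obstacle 2 [(13,23) (17,15) (22,17) (22,22) (13,24)]:
  edge (13,23)–(17,15): clear
  edge (17,15)–(22,17): clear
  edge (22,17)–(22,22): clear
  edge (22,22)–(13,24): clear
  edge (13,24)–(13,23): clear
  midpoint (25/2,8) outside
  → clear
Obstacle 3 [(1,0) (10,9) (1,11)]:
  edge (1,0)–(10,9): clear
  edge (10,9)–(1,11): clear
  edge (1,11)–(1,0): clear
  midpoint (25/2,8) outside
  → clear
Obstacle 4 [(0,14) (11,20) (1,23)]:
  edge (0,14)–(11,20): clear
  edge (11,20)–(1,23): clear
  edge (1,23)–(0,14): clear
  midpoint (25/2,8) outside
  → clear

FREE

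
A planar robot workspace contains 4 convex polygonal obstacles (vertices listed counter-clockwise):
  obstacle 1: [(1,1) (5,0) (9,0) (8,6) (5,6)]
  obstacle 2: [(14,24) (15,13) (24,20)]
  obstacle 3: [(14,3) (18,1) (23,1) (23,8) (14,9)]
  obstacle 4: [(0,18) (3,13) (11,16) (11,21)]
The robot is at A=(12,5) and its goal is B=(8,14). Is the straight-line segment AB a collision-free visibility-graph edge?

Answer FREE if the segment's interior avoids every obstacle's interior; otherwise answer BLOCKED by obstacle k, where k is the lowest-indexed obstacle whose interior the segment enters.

Obstacle 1 [(1,1) (5,0) (9,0) (8,6) (5,6)]:
  edge (1,1)–(5,0): clear
  edge (5,0)–(9,0): clear
  edge (9,0)–(8,6): clear
  edge (8,6)–(5,6): clear
  edge (5,6)–(1,1): clear
  midpoint (10,19/2) outside
  → clear
Obstacle 2 [(14,24) (15,13) (24,20)]:
  edge (14,24)–(15,13): clear
  edge (15,13)–(24,20): clear
  edge (24,20)–(14,24): clear
  midpoint (10,19/2) outside
  → clear
Obstacle 3 [(14,3) (18,1) (23,1) (23,8) (14,9)]:
  edge (14,3)–(18,1): clear
  edge (18,1)–(23,1): clear
  edge (23,1)–(23,8): clear
  edge (23,8)–(14,9): clear
  edge (14,9)–(14,3): clear
  midpoint (10,19/2) outside
  → clear
Obstacle 4 [(0,18) (3,13) (11,16) (11,21)]:
  edge (0,18)–(3,13): clear
  edge (3,13)–(11,16): clear
  edge (11,16)–(11,21): clear
  edge (11,21)–(0,18): clear
  midpoint (10,19/2) outside
  → clear

FREE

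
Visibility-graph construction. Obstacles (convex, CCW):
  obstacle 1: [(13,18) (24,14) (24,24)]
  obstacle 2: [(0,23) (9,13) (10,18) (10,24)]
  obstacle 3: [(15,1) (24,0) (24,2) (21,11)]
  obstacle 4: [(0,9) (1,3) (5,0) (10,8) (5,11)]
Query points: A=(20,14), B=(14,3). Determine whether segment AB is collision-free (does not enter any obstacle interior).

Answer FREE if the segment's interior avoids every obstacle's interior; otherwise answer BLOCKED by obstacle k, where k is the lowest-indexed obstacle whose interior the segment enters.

FREE

Obstacle 1 [(13,18) (24,14) (24,24)]:
  edge (13,18)–(24,14): clear
  edge (24,14)–(24,24): clear
  edge (24,24)–(13,18): clear
  midpoint (17,17/2) outside
  → clear
Obstacle 2 [(0,23) (9,13) (10,18) (10,24)]:
  edge (0,23)–(9,13): clear
  edge (9,13)–(10,18): clear
  edge (10,18)–(10,24): clear
  edge (10,24)–(0,23): clear
  midpoint (17,17/2) outside
  → clear
Obstacle 3 [(15,1) (24,0) (24,2) (21,11)]:
  edge (15,1)–(24,0): clear
  edge (24,0)–(24,2): clear
  edge (24,2)–(21,11): clear
  edge (21,11)–(15,1): clear
  midpoint (17,17/2) outside
  → clear
Obstacle 4 [(0,9) (1,3) (5,0) (10,8) (5,11)]:
  edge (0,9)–(1,3): clear
  edge (1,3)–(5,0): clear
  edge (5,0)–(10,8): clear
  edge (10,8)–(5,11): clear
  edge (5,11)–(0,9): clear
  midpoint (17,17/2) outside
  → clear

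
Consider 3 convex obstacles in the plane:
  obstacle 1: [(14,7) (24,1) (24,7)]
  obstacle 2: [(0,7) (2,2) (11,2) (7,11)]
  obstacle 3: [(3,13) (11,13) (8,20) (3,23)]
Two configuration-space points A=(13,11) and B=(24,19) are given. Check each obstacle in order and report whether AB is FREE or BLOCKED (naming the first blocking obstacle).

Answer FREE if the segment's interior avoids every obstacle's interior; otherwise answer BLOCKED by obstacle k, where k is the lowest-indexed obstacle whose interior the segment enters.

FREE

Obstacle 1 [(14,7) (24,1) (24,7)]:
  edge (14,7)–(24,1): clear
  edge (24,1)–(24,7): clear
  edge (24,7)–(14,7): clear
  midpoint (37/2,15) outside
  → clear
Obstacle 2 [(0,7) (2,2) (11,2) (7,11)]:
  edge (0,7)–(2,2): clear
  edge (2,2)–(11,2): clear
  edge (11,2)–(7,11): clear
  edge (7,11)–(0,7): clear
  midpoint (37/2,15) outside
  → clear
Obstacle 3 [(3,13) (11,13) (8,20) (3,23)]:
  edge (3,13)–(11,13): clear
  edge (11,13)–(8,20): clear
  edge (8,20)–(3,23): clear
  edge (3,23)–(3,13): clear
  midpoint (37/2,15) outside
  → clear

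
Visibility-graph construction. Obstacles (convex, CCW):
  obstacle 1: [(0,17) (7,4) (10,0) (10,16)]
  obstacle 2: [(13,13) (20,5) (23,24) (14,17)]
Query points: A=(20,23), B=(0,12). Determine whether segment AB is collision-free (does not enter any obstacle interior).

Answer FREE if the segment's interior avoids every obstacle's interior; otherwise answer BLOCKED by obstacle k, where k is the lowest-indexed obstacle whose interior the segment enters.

BLOCKED by obstacle 1

Obstacle 1 [(0,17) (7,4) (10,0) (10,16)]:
  edge (0,17)–(7,4): crosses AB
  edge (7,4)–(10,0): clear
  edge (10,0)–(10,16): clear
  edge (10,16)–(0,17): crosses AB
  → BLOCKED
Obstacle 2 [(13,13) (20,5) (23,24) (14,17)]:
  edge (13,13)–(20,5): clear
  edge (20,5)–(23,24): clear
  edge (23,24)–(14,17): clear
  edge (14,17)–(13,13): clear
  midpoint (10,35/2) outside
  → clear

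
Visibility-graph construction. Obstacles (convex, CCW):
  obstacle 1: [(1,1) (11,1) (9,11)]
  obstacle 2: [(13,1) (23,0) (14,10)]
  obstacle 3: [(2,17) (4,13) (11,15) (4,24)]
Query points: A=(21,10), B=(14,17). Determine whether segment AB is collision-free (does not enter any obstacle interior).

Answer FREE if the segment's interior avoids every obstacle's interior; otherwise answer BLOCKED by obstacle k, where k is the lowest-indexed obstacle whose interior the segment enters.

FREE

Obstacle 1 [(1,1) (11,1) (9,11)]:
  edge (1,1)–(11,1): clear
  edge (11,1)–(9,11): clear
  edge (9,11)–(1,1): clear
  midpoint (35/2,27/2) outside
  → clear
Obstacle 2 [(13,1) (23,0) (14,10)]:
  edge (13,1)–(23,0): clear
  edge (23,0)–(14,10): clear
  edge (14,10)–(13,1): clear
  midpoint (35/2,27/2) outside
  → clear
Obstacle 3 [(2,17) (4,13) (11,15) (4,24)]:
  edge (2,17)–(4,13): clear
  edge (4,13)–(11,15): clear
  edge (11,15)–(4,24): clear
  edge (4,24)–(2,17): clear
  midpoint (35/2,27/2) outside
  → clear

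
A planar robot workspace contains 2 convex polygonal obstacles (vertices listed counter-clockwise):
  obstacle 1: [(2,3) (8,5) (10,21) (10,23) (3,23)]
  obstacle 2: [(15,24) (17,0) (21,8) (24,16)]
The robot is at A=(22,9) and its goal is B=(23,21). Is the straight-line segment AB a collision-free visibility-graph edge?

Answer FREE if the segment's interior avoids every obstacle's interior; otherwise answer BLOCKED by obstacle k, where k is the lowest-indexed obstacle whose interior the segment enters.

BLOCKED by obstacle 2

Obstacle 1 [(2,3) (8,5) (10,21) (10,23) (3,23)]:
  edge (2,3)–(8,5): clear
  edge (8,5)–(10,21): clear
  edge (10,21)–(10,23): clear
  edge (10,23)–(3,23): clear
  edge (3,23)–(2,3): clear
  midpoint (45/2,15) outside
  → clear
Obstacle 2 [(15,24) (17,0) (21,8) (24,16)]:
  edge (15,24)–(17,0): clear
  edge (17,0)–(21,8): clear
  edge (21,8)–(24,16): crosses AB
  edge (24,16)–(15,24): crosses AB
  → BLOCKED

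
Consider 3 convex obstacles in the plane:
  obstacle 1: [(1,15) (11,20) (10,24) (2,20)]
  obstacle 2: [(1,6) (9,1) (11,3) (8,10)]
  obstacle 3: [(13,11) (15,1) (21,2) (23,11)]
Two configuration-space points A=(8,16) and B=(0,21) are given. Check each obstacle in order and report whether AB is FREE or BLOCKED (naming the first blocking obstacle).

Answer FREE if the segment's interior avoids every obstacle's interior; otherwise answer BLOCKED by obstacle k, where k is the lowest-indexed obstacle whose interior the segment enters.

Obstacle 1 [(1,15) (11,20) (10,24) (2,20)]:
  edge (1,15)–(11,20): crosses AB
  edge (11,20)–(10,24): clear
  edge (10,24)–(2,20): clear
  edge (2,20)–(1,15): crosses AB
  → BLOCKED
Obstacle 2 [(1,6) (9,1) (11,3) (8,10)]:
  edge (1,6)–(9,1): clear
  edge (9,1)–(11,3): clear
  edge (11,3)–(8,10): clear
  edge (8,10)–(1,6): clear
  midpoint (4,37/2) outside
  → clear
Obstacle 3 [(13,11) (15,1) (21,2) (23,11)]:
  edge (13,11)–(15,1): clear
  edge (15,1)–(21,2): clear
  edge (21,2)–(23,11): clear
  edge (23,11)–(13,11): clear
  midpoint (4,37/2) outside
  → clear

BLOCKED by obstacle 1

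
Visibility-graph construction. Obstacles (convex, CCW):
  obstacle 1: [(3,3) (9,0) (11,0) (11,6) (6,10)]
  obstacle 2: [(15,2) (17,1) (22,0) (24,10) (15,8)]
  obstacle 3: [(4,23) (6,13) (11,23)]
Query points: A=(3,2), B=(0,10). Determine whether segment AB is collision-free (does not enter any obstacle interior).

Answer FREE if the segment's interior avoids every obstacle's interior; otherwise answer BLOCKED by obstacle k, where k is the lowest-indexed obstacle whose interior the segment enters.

Obstacle 1 [(3,3) (9,0) (11,0) (11,6) (6,10)]:
  edge (3,3)–(9,0): clear
  edge (9,0)–(11,0): clear
  edge (11,0)–(11,6): clear
  edge (11,6)–(6,10): clear
  edge (6,10)–(3,3): clear
  midpoint (3/2,6) outside
  → clear
Obstacle 2 [(15,2) (17,1) (22,0) (24,10) (15,8)]:
  edge (15,2)–(17,1): clear
  edge (17,1)–(22,0): clear
  edge (22,0)–(24,10): clear
  edge (24,10)–(15,8): clear
  edge (15,8)–(15,2): clear
  midpoint (3/2,6) outside
  → clear
Obstacle 3 [(4,23) (6,13) (11,23)]:
  edge (4,23)–(6,13): clear
  edge (6,13)–(11,23): clear
  edge (11,23)–(4,23): clear
  midpoint (3/2,6) outside
  → clear

FREE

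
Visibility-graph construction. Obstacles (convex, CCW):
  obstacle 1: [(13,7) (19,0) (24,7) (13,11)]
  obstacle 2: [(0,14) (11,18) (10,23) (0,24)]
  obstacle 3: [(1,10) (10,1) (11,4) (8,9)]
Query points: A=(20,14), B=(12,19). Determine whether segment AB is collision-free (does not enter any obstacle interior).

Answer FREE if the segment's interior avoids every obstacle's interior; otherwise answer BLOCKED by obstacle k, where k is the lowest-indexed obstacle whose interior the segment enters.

Obstacle 1 [(13,7) (19,0) (24,7) (13,11)]:
  edge (13,7)–(19,0): clear
  edge (19,0)–(24,7): clear
  edge (24,7)–(13,11): clear
  edge (13,11)–(13,7): clear
  midpoint (16,33/2) outside
  → clear
Obstacle 2 [(0,14) (11,18) (10,23) (0,24)]:
  edge (0,14)–(11,18): clear
  edge (11,18)–(10,23): clear
  edge (10,23)–(0,24): clear
  edge (0,24)–(0,14): clear
  midpoint (16,33/2) outside
  → clear
Obstacle 3 [(1,10) (10,1) (11,4) (8,9)]:
  edge (1,10)–(10,1): clear
  edge (10,1)–(11,4): clear
  edge (11,4)–(8,9): clear
  edge (8,9)–(1,10): clear
  midpoint (16,33/2) outside
  → clear

FREE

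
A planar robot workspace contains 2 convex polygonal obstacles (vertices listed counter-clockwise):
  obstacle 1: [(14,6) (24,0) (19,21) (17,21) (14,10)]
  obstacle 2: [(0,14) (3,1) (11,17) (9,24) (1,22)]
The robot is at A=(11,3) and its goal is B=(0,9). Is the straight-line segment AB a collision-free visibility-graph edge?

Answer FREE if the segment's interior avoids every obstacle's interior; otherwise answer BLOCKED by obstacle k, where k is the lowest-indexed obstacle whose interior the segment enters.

Obstacle 1 [(14,6) (24,0) (19,21) (17,21) (14,10)]:
  edge (14,6)–(24,0): clear
  edge (24,0)–(19,21): clear
  edge (19,21)–(17,21): clear
  edge (17,21)–(14,10): clear
  edge (14,10)–(14,6): clear
  midpoint (11/2,6) outside
  → clear
Obstacle 2 [(0,14) (3,1) (11,17) (9,24) (1,22)]:
  edge (0,14)–(3,1): crosses AB
  edge (3,1)–(11,17): crosses AB
  edge (11,17)–(9,24): clear
  edge (9,24)–(1,22): clear
  edge (1,22)–(0,14): clear
  → BLOCKED

BLOCKED by obstacle 2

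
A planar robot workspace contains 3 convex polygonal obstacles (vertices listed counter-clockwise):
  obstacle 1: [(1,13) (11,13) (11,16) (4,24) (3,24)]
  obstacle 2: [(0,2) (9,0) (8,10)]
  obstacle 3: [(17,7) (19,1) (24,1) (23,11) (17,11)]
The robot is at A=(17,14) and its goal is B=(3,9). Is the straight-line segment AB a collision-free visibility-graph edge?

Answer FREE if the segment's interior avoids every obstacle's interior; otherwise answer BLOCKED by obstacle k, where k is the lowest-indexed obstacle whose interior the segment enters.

FREE

Obstacle 1 [(1,13) (11,13) (11,16) (4,24) (3,24)]:
  edge (1,13)–(11,13): clear
  edge (11,13)–(11,16): clear
  edge (11,16)–(4,24): clear
  edge (4,24)–(3,24): clear
  edge (3,24)–(1,13): clear
  midpoint (10,23/2) outside
  → clear
Obstacle 2 [(0,2) (9,0) (8,10)]:
  edge (0,2)–(9,0): clear
  edge (9,0)–(8,10): clear
  edge (8,10)–(0,2): clear
  midpoint (10,23/2) outside
  → clear
Obstacle 3 [(17,7) (19,1) (24,1) (23,11) (17,11)]:
  edge (17,7)–(19,1): clear
  edge (19,1)–(24,1): clear
  edge (24,1)–(23,11): clear
  edge (23,11)–(17,11): clear
  edge (17,11)–(17,7): clear
  midpoint (10,23/2) outside
  → clear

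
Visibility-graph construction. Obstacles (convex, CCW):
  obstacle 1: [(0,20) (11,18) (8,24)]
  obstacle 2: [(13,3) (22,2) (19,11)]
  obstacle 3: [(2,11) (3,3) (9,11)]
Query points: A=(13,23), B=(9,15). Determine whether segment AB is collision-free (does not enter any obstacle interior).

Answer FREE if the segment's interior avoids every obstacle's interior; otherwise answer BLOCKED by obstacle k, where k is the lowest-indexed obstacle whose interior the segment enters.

Obstacle 1 [(0,20) (11,18) (8,24)]:
  edge (0,20)–(11,18): crosses AB
  edge (11,18)–(8,24): crosses AB
  edge (8,24)–(0,20): clear
  → BLOCKED
Obstacle 2 [(13,3) (22,2) (19,11)]:
  edge (13,3)–(22,2): clear
  edge (22,2)–(19,11): clear
  edge (19,11)–(13,3): clear
  midpoint (11,19) outside
  → clear
Obstacle 3 [(2,11) (3,3) (9,11)]:
  edge (2,11)–(3,3): clear
  edge (3,3)–(9,11): clear
  edge (9,11)–(2,11): clear
  midpoint (11,19) outside
  → clear

BLOCKED by obstacle 1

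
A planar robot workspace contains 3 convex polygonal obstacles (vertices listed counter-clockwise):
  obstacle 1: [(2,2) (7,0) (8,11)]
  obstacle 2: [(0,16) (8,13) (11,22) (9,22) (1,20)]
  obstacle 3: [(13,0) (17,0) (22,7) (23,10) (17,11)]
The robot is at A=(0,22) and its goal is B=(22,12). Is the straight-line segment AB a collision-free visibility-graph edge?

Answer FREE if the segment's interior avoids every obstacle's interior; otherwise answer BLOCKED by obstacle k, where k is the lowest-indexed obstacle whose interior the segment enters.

BLOCKED by obstacle 2

Obstacle 1 [(2,2) (7,0) (8,11)]:
  edge (2,2)–(7,0): clear
  edge (7,0)–(8,11): clear
  edge (8,11)–(2,2): clear
  midpoint (11,17) outside
  → clear
Obstacle 2 [(0,16) (8,13) (11,22) (9,22) (1,20)]:
  edge (0,16)–(8,13): clear
  edge (8,13)–(11,22): crosses AB
  edge (11,22)–(9,22): clear
  edge (9,22)–(1,20): crosses AB
  edge (1,20)–(0,16): clear
  → BLOCKED
Obstacle 3 [(13,0) (17,0) (22,7) (23,10) (17,11)]:
  edge (13,0)–(17,0): clear
  edge (17,0)–(22,7): clear
  edge (22,7)–(23,10): clear
  edge (23,10)–(17,11): clear
  edge (17,11)–(13,0): clear
  midpoint (11,17) outside
  → clear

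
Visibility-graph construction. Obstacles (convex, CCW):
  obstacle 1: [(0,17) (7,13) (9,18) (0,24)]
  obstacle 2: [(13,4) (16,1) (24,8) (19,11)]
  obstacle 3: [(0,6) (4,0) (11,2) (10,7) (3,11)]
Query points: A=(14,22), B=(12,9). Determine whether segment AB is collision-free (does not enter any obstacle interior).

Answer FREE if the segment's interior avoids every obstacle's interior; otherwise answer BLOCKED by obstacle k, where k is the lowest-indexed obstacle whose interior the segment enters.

Obstacle 1 [(0,17) (7,13) (9,18) (0,24)]:
  edge (0,17)–(7,13): clear
  edge (7,13)–(9,18): clear
  edge (9,18)–(0,24): clear
  edge (0,24)–(0,17): clear
  midpoint (13,31/2) outside
  → clear
Obstacle 2 [(13,4) (16,1) (24,8) (19,11)]:
  edge (13,4)–(16,1): clear
  edge (16,1)–(24,8): clear
  edge (24,8)–(19,11): clear
  edge (19,11)–(13,4): clear
  midpoint (13,31/2) outside
  → clear
Obstacle 3 [(0,6) (4,0) (11,2) (10,7) (3,11)]:
  edge (0,6)–(4,0): clear
  edge (4,0)–(11,2): clear
  edge (11,2)–(10,7): clear
  edge (10,7)–(3,11): clear
  edge (3,11)–(0,6): clear
  midpoint (13,31/2) outside
  → clear

FREE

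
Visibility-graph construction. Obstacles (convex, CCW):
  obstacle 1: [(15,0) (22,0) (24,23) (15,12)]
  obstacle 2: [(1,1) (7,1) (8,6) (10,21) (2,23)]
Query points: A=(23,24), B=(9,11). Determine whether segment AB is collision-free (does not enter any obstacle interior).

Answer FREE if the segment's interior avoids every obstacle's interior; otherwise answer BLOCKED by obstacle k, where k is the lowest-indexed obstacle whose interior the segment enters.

FREE

Obstacle 1 [(15,0) (22,0) (24,23) (15,12)]:
  edge (15,0)–(22,0): clear
  edge (22,0)–(24,23): clear
  edge (24,23)–(15,12): clear
  edge (15,12)–(15,0): clear
  midpoint (16,35/2) outside
  → clear
Obstacle 2 [(1,1) (7,1) (8,6) (10,21) (2,23)]:
  edge (1,1)–(7,1): clear
  edge (7,1)–(8,6): clear
  edge (8,6)–(10,21): clear
  edge (10,21)–(2,23): clear
  edge (2,23)–(1,1): clear
  midpoint (16,35/2) outside
  → clear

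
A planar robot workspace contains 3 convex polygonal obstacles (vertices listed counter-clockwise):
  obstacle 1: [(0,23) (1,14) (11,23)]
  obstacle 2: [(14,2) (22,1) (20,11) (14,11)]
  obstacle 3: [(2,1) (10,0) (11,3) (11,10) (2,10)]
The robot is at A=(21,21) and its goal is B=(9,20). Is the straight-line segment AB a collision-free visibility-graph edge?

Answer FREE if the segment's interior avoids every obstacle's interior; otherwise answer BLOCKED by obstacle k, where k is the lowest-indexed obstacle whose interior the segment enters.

Obstacle 1 [(0,23) (1,14) (11,23)]:
  edge (0,23)–(1,14): clear
  edge (1,14)–(11,23): clear
  edge (11,23)–(0,23): clear
  midpoint (15,41/2) outside
  → clear
Obstacle 2 [(14,2) (22,1) (20,11) (14,11)]:
  edge (14,2)–(22,1): clear
  edge (22,1)–(20,11): clear
  edge (20,11)–(14,11): clear
  edge (14,11)–(14,2): clear
  midpoint (15,41/2) outside
  → clear
Obstacle 3 [(2,1) (10,0) (11,3) (11,10) (2,10)]:
  edge (2,1)–(10,0): clear
  edge (10,0)–(11,3): clear
  edge (11,3)–(11,10): clear
  edge (11,10)–(2,10): clear
  edge (2,10)–(2,1): clear
  midpoint (15,41/2) outside
  → clear

FREE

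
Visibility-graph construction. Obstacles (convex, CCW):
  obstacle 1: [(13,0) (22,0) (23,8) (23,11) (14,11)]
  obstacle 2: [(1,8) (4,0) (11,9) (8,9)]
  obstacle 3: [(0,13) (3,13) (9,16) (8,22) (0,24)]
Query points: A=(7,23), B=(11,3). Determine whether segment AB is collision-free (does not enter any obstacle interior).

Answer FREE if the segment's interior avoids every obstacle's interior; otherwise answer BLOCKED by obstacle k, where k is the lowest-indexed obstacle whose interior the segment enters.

Obstacle 1 [(13,0) (22,0) (23,8) (23,11) (14,11)]:
  edge (13,0)–(22,0): clear
  edge (22,0)–(23,8): clear
  edge (23,8)–(23,11): clear
  edge (23,11)–(14,11): clear
  edge (14,11)–(13,0): clear
  midpoint (9,13) outside
  → clear
Obstacle 2 [(1,8) (4,0) (11,9) (8,9)]:
  edge (1,8)–(4,0): clear
  edge (4,0)–(11,9): crosses AB
  edge (11,9)–(8,9): crosses AB
  edge (8,9)–(1,8): clear
  → BLOCKED
Obstacle 3 [(0,13) (3,13) (9,16) (8,22) (0,24)]:
  edge (0,13)–(3,13): clear
  edge (3,13)–(9,16): crosses AB
  edge (9,16)–(8,22): clear
  edge (8,22)–(0,24): crosses AB
  edge (0,24)–(0,13): clear
  → BLOCKED

BLOCKED by obstacle 2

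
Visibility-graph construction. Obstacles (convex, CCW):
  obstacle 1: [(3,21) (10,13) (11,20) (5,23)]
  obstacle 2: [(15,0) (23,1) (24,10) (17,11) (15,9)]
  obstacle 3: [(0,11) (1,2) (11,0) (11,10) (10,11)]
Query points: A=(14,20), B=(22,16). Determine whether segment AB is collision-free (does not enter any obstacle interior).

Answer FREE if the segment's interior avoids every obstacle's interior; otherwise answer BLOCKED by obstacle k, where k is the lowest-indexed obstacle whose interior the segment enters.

FREE

Obstacle 1 [(3,21) (10,13) (11,20) (5,23)]:
  edge (3,21)–(10,13): clear
  edge (10,13)–(11,20): clear
  edge (11,20)–(5,23): clear
  edge (5,23)–(3,21): clear
  midpoint (18,18) outside
  → clear
Obstacle 2 [(15,0) (23,1) (24,10) (17,11) (15,9)]:
  edge (15,0)–(23,1): clear
  edge (23,1)–(24,10): clear
  edge (24,10)–(17,11): clear
  edge (17,11)–(15,9): clear
  edge (15,9)–(15,0): clear
  midpoint (18,18) outside
  → clear
Obstacle 3 [(0,11) (1,2) (11,0) (11,10) (10,11)]:
  edge (0,11)–(1,2): clear
  edge (1,2)–(11,0): clear
  edge (11,0)–(11,10): clear
  edge (11,10)–(10,11): clear
  edge (10,11)–(0,11): clear
  midpoint (18,18) outside
  → clear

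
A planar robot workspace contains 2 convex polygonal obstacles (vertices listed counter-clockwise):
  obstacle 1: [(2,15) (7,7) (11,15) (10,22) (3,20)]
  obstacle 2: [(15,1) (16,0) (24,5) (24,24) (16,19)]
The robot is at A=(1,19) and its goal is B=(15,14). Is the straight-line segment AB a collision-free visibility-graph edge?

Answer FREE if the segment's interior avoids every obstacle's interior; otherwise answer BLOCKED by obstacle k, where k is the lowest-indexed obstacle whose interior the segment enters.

Obstacle 1 [(2,15) (7,7) (11,15) (10,22) (3,20)]:
  edge (2,15)–(7,7): clear
  edge (7,7)–(11,15): clear
  edge (11,15)–(10,22): crosses AB
  edge (10,22)–(3,20): clear
  edge (3,20)–(2,15): crosses AB
  → BLOCKED
Obstacle 2 [(15,1) (16,0) (24,5) (24,24) (16,19)]:
  edge (15,1)–(16,0): clear
  edge (16,0)–(24,5): clear
  edge (24,5)–(24,24): clear
  edge (24,24)–(16,19): clear
  edge (16,19)–(15,1): clear
  midpoint (8,33/2) outside
  → clear

BLOCKED by obstacle 1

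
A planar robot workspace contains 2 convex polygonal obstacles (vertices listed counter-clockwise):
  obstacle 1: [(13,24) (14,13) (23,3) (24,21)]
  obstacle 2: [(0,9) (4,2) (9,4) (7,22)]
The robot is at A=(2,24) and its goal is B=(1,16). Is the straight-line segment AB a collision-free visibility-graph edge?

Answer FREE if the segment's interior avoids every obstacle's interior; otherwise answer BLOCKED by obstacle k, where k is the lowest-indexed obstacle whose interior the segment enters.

FREE

Obstacle 1 [(13,24) (14,13) (23,3) (24,21)]:
  edge (13,24)–(14,13): clear
  edge (14,13)–(23,3): clear
  edge (23,3)–(24,21): clear
  edge (24,21)–(13,24): clear
  midpoint (3/2,20) outside
  → clear
Obstacle 2 [(0,9) (4,2) (9,4) (7,22)]:
  edge (0,9)–(4,2): clear
  edge (4,2)–(9,4): clear
  edge (9,4)–(7,22): clear
  edge (7,22)–(0,9): clear
  midpoint (3/2,20) outside
  → clear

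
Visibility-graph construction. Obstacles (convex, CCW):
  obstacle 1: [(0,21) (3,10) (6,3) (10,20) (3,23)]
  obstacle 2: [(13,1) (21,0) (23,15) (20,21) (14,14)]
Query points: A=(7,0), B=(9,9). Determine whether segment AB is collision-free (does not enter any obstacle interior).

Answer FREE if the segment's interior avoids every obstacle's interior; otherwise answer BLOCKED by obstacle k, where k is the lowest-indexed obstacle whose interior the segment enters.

FREE

Obstacle 1 [(0,21) (3,10) (6,3) (10,20) (3,23)]:
  edge (0,21)–(3,10): clear
  edge (3,10)–(6,3): clear
  edge (6,3)–(10,20): clear
  edge (10,20)–(3,23): clear
  edge (3,23)–(0,21): clear
  midpoint (8,9/2) outside
  → clear
Obstacle 2 [(13,1) (21,0) (23,15) (20,21) (14,14)]:
  edge (13,1)–(21,0): clear
  edge (21,0)–(23,15): clear
  edge (23,15)–(20,21): clear
  edge (20,21)–(14,14): clear
  edge (14,14)–(13,1): clear
  midpoint (8,9/2) outside
  → clear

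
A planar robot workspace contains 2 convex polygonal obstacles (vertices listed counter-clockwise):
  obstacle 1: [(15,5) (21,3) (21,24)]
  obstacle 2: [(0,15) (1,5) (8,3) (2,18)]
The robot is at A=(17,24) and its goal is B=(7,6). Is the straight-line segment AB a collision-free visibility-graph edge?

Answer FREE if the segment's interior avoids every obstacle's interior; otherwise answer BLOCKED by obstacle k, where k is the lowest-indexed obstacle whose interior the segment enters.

Obstacle 1 [(15,5) (21,3) (21,24)]:
  edge (15,5)–(21,3): clear
  edge (21,3)–(21,24): clear
  edge (21,24)–(15,5): clear
  midpoint (12,15) outside
  → clear
Obstacle 2 [(0,15) (1,5) (8,3) (2,18)]:
  edge (0,15)–(1,5): clear
  edge (1,5)–(8,3): clear
  edge (8,3)–(2,18): clear
  edge (2,18)–(0,15): clear
  midpoint (12,15) outside
  → clear

FREE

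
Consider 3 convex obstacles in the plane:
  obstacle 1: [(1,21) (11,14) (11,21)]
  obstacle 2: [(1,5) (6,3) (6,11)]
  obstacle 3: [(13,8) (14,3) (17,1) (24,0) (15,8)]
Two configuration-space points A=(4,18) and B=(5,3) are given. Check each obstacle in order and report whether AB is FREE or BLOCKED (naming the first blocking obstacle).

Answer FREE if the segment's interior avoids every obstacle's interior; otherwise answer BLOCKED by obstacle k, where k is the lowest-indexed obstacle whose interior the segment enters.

Obstacle 1 [(1,21) (11,14) (11,21)]:
  edge (1,21)–(11,14): clear
  edge (11,14)–(11,21): clear
  edge (11,21)–(1,21): clear
  midpoint (9/2,21/2) outside
  → clear
Obstacle 2 [(1,5) (6,3) (6,11)]:
  edge (1,5)–(6,3): crosses AB
  edge (6,3)–(6,11): clear
  edge (6,11)–(1,5): crosses AB
  → BLOCKED
Obstacle 3 [(13,8) (14,3) (17,1) (24,0) (15,8)]:
  edge (13,8)–(14,3): clear
  edge (14,3)–(17,1): clear
  edge (17,1)–(24,0): clear
  edge (24,0)–(15,8): clear
  edge (15,8)–(13,8): clear
  midpoint (9/2,21/2) outside
  → clear

BLOCKED by obstacle 2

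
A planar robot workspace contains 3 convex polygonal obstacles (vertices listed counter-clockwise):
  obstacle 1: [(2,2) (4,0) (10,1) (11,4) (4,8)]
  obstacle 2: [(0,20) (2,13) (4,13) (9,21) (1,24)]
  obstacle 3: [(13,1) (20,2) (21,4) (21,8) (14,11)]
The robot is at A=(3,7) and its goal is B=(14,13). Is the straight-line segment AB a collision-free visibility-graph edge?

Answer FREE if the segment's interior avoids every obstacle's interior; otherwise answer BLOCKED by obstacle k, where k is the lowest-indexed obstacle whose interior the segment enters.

Obstacle 1 [(2,2) (4,0) (10,1) (11,4) (4,8)]:
  edge (2,2)–(4,0): clear
  edge (4,0)–(10,1): clear
  edge (10,1)–(11,4): clear
  edge (11,4)–(4,8): crosses AB
  edge (4,8)–(2,2): crosses AB
  → BLOCKED
Obstacle 2 [(0,20) (2,13) (4,13) (9,21) (1,24)]:
  edge (0,20)–(2,13): clear
  edge (2,13)–(4,13): clear
  edge (4,13)–(9,21): clear
  edge (9,21)–(1,24): clear
  edge (1,24)–(0,20): clear
  midpoint (17/2,10) outside
  → clear
Obstacle 3 [(13,1) (20,2) (21,4) (21,8) (14,11)]:
  edge (13,1)–(20,2): clear
  edge (20,2)–(21,4): clear
  edge (21,4)–(21,8): clear
  edge (21,8)–(14,11): clear
  edge (14,11)–(13,1): clear
  midpoint (17/2,10) outside
  → clear

BLOCKED by obstacle 1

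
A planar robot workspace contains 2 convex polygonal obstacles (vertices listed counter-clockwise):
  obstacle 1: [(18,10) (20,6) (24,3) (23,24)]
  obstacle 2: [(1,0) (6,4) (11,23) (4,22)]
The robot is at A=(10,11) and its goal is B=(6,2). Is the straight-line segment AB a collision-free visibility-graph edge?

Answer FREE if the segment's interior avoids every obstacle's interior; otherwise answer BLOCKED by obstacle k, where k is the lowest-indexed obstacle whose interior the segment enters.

Obstacle 1 [(18,10) (20,6) (24,3) (23,24)]:
  edge (18,10)–(20,6): clear
  edge (20,6)–(24,3): clear
  edge (24,3)–(23,24): clear
  edge (23,24)–(18,10): clear
  midpoint (8,13/2) outside
  → clear
Obstacle 2 [(1,0) (6,4) (11,23) (4,22)]:
  edge (1,0)–(6,4): clear
  edge (6,4)–(11,23): clear
  edge (11,23)–(4,22): clear
  edge (4,22)–(1,0): clear
  midpoint (8,13/2) outside
  → clear

FREE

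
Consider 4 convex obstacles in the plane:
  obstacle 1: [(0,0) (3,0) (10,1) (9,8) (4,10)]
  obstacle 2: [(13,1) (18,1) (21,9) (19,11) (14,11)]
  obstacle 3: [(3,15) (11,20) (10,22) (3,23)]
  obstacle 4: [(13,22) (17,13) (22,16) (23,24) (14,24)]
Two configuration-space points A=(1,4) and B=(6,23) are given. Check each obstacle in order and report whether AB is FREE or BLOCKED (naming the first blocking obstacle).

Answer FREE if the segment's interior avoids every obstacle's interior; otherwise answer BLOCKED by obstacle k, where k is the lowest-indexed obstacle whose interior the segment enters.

Obstacle 1 [(0,0) (3,0) (10,1) (9,8) (4,10)]:
  edge (0,0)–(3,0): clear
  edge (3,0)–(10,1): clear
  edge (10,1)–(9,8): clear
  edge (9,8)–(4,10): clear
  edge (4,10)–(0,0): clear
  midpoint (7/2,27/2) outside
  → clear
Obstacle 2 [(13,1) (18,1) (21,9) (19,11) (14,11)]:
  edge (13,1)–(18,1): clear
  edge (18,1)–(21,9): clear
  edge (21,9)–(19,11): clear
  edge (19,11)–(14,11): clear
  edge (14,11)–(13,1): clear
  midpoint (7/2,27/2) outside
  → clear
Obstacle 3 [(3,15) (11,20) (10,22) (3,23)]:
  edge (3,15)–(11,20): crosses AB
  edge (11,20)–(10,22): clear
  edge (10,22)–(3,23): crosses AB
  edge (3,23)–(3,15): clear
  → BLOCKED
Obstacle 4 [(13,22) (17,13) (22,16) (23,24) (14,24)]:
  edge (13,22)–(17,13): clear
  edge (17,13)–(22,16): clear
  edge (22,16)–(23,24): clear
  edge (23,24)–(14,24): clear
  edge (14,24)–(13,22): clear
  midpoint (7/2,27/2) outside
  → clear

BLOCKED by obstacle 3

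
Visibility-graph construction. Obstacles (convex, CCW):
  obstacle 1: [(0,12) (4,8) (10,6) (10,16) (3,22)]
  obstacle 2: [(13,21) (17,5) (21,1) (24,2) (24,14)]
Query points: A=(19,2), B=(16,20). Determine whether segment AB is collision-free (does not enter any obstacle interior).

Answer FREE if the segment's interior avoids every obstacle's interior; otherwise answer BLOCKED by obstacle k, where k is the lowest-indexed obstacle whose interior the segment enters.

BLOCKED by obstacle 2

Obstacle 1 [(0,12) (4,8) (10,6) (10,16) (3,22)]:
  edge (0,12)–(4,8): clear
  edge (4,8)–(10,6): clear
  edge (10,6)–(10,16): clear
  edge (10,16)–(3,22): clear
  edge (3,22)–(0,12): clear
  midpoint (35/2,11) outside
  → clear
Obstacle 2 [(13,21) (17,5) (21,1) (24,2) (24,14)]:
  edge (13,21)–(17,5): clear
  edge (17,5)–(21,1): crosses AB
  edge (21,1)–(24,2): clear
  edge (24,2)–(24,14): clear
  edge (24,14)–(13,21): crosses AB
  → BLOCKED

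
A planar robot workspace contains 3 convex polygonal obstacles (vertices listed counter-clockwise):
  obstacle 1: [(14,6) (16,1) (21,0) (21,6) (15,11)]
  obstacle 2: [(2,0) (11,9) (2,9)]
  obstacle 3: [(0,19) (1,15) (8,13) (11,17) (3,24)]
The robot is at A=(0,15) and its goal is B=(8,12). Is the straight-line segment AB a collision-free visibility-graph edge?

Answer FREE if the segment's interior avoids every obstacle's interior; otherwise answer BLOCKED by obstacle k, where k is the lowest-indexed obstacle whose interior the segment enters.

Obstacle 1 [(14,6) (16,1) (21,0) (21,6) (15,11)]:
  edge (14,6)–(16,1): clear
  edge (16,1)–(21,0): clear
  edge (21,0)–(21,6): clear
  edge (21,6)–(15,11): clear
  edge (15,11)–(14,6): clear
  midpoint (4,27/2) outside
  → clear
Obstacle 2 [(2,0) (11,9) (2,9)]:
  edge (2,0)–(11,9): clear
  edge (11,9)–(2,9): clear
  edge (2,9)–(2,0): clear
  midpoint (4,27/2) outside
  → clear
Obstacle 3 [(0,19) (1,15) (8,13) (11,17) (3,24)]:
  edge (0,19)–(1,15): clear
  edge (1,15)–(8,13): clear
  edge (8,13)–(11,17): clear
  edge (11,17)–(3,24): clear
  edge (3,24)–(0,19): clear
  midpoint (4,27/2) outside
  → clear

FREE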